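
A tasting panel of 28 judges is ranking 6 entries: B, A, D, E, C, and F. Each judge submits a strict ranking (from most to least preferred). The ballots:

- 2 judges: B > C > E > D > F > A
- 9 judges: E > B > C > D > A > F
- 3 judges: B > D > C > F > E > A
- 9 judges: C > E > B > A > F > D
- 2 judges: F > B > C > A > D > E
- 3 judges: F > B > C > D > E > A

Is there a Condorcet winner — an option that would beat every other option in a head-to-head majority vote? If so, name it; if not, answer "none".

Checking pairwise contests:
E beats B 18–10.
B beats A 28–0.
B beats D 28–0.
C beats E 19–9.
B beats C 19–9.
B beats F 23–5.
Every option loses at least one head-to-head, so there is no Condorcet winner.

none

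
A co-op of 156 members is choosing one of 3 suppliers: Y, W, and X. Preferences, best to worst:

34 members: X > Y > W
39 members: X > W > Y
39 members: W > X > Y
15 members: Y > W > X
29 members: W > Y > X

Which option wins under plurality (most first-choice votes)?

X

First-place votes: Y 15, W 68, X 73.
X has the most first-place votes.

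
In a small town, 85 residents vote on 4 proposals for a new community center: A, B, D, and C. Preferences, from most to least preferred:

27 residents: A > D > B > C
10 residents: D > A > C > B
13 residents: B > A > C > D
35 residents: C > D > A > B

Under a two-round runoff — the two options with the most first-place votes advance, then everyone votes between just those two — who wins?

A

Round 1 first-place votes: A 27, B 13, D 10, C 35.
C and A advance.
Runoff: C is preferred to A by 35 voters; A by 50.
A wins the runoff.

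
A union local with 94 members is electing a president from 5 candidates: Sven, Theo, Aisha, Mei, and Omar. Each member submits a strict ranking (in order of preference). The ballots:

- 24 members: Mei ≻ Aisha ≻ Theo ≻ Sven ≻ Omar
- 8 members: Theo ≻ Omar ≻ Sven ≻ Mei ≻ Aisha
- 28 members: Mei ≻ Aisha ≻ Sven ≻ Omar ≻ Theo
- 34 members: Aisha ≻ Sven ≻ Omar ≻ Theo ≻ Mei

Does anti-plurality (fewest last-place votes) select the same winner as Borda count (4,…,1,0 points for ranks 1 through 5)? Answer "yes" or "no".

Anti-plurality — last-place votes: Sven 0, Theo 28, Aisha 8, Mei 34, Omar 24. Winner: Sven.
Borda — scores: Sven 198, Theo 114, Aisha 292, Mei 216, Omar 120. Winner: Aisha.
The two methods disagree.

no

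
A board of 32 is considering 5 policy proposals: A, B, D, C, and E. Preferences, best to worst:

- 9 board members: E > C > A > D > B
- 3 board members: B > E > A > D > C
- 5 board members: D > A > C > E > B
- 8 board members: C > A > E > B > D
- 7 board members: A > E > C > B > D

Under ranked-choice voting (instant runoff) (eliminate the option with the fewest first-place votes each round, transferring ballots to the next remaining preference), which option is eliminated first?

Round 1: A 7, B 3, D 5, C 8, E 9. Eliminate B.

B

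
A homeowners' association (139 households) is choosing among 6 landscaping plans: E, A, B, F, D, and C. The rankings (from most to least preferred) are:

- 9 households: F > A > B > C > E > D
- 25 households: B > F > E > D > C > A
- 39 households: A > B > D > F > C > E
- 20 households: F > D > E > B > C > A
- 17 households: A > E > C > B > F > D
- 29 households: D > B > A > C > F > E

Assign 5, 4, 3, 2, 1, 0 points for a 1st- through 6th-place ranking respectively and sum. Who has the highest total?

E: 9·1 + 25·3 + 39·0 + 20·3 + 17·4 + 29·0 = 212
A: 9·4 + 25·0 + 39·5 + 20·0 + 17·5 + 29·3 = 403
B: 9·3 + 25·5 + 39·4 + 20·2 + 17·2 + 29·4 = 498
F: 9·5 + 25·4 + 39·2 + 20·5 + 17·1 + 29·1 = 369
D: 9·0 + 25·2 + 39·3 + 20·4 + 17·0 + 29·5 = 392
C: 9·2 + 25·1 + 39·1 + 20·1 + 17·3 + 29·2 = 211
B has the highest Borda score (498).

B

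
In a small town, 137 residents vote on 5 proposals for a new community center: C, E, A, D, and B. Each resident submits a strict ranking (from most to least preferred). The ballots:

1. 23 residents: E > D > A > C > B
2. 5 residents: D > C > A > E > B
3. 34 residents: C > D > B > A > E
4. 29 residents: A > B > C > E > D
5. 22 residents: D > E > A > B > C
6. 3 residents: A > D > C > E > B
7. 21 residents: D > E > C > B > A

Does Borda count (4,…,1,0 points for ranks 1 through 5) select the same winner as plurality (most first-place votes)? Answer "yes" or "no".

Borda — scores: C 280, E 258, A 262, D 372, B 198. Winner: D.
Plurality — first-place votes: C 34, E 23, A 32, D 48, B 0. Winner: D.
The two methods agree.

yes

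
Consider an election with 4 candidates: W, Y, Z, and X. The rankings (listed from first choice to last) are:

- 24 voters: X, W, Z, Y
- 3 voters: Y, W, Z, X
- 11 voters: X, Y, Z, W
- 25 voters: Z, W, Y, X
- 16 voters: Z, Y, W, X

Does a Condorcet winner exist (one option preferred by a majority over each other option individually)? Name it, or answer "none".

Z

Z vs W: 52–27 for Z.
Z vs Y: 65–14 for Z.
Z vs X: 44–35 for Z.
Z beats every other option head-to-head.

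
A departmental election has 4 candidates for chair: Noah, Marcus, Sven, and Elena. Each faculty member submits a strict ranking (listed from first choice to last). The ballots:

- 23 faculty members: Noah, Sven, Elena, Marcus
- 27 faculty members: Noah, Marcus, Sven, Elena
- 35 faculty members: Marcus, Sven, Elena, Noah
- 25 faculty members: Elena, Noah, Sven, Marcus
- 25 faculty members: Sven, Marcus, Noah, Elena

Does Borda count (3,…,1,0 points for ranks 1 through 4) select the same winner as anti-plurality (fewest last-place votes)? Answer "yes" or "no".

Borda — scores: Noah 225, Marcus 209, Sven 243, Elena 133. Winner: Sven.
Anti-plurality — last-place votes: Noah 35, Marcus 48, Sven 0, Elena 52. Winner: Sven.
The two methods agree.

yes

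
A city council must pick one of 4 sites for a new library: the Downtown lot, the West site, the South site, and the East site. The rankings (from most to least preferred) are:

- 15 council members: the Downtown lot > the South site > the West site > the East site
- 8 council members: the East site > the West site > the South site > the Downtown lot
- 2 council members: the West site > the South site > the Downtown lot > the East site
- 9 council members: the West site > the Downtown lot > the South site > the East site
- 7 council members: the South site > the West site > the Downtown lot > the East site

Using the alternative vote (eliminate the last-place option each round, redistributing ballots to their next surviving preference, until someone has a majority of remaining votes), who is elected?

the West site

Round 1: the Downtown lot 15, the West site 11, the South site 7, the East site 8. Eliminate the South site.
Round 2: the Downtown lot 15, the West site 18, the East site 8. Eliminate the East site.
Round 3: the Downtown lot 15, the West site 26. The West site has a majority.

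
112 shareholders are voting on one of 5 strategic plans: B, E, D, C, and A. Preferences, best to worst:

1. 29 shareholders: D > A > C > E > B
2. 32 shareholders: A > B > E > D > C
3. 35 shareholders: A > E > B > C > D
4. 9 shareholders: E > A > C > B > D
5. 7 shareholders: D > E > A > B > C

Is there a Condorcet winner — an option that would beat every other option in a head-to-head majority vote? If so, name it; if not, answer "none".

A vs B: 112–0 for A.
A vs E: 96–16 for A.
A vs D: 76–36 for A.
A vs C: 112–0 for A.
A beats every other option head-to-head.

A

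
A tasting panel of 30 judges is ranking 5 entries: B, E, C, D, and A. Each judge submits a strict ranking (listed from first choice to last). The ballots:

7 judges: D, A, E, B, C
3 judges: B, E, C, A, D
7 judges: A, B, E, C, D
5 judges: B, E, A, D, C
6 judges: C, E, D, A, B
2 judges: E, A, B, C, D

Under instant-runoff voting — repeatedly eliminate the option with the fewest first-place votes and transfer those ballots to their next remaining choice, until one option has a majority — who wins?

A

Round 1: B 8, E 2, C 6, D 7, A 7. Eliminate E.
Round 2: B 8, C 6, D 7, A 9. Eliminate C.
Round 3: B 8, D 13, A 9. Eliminate B.
Round 4: D 13, A 17. A has a majority.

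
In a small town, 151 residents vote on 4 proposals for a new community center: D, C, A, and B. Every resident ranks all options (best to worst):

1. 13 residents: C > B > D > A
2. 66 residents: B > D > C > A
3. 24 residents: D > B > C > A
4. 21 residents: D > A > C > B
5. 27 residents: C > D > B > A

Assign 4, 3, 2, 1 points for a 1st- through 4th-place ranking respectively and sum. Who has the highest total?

D

D: 13·2 + 66·3 + 24·4 + 21·4 + 27·3 = 485
C: 13·4 + 66·2 + 24·2 + 21·2 + 27·4 = 382
A: 13·1 + 66·1 + 24·1 + 21·3 + 27·1 = 193
B: 13·3 + 66·4 + 24·3 + 21·1 + 27·2 = 450
D has the highest Borda score (485).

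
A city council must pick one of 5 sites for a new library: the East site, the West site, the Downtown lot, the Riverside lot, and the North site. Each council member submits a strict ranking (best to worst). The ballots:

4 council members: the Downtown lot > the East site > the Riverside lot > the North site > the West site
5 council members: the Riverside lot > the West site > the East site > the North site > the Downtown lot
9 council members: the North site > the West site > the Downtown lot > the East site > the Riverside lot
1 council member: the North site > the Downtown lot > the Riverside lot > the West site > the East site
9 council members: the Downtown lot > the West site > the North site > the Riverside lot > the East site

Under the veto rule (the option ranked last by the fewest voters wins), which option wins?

Last-place votes: the East site 10, the West site 4, the Downtown lot 5, the Riverside lot 9, the North site 0.
the North site is ranked last by the fewest voters, so the North site wins.

the North site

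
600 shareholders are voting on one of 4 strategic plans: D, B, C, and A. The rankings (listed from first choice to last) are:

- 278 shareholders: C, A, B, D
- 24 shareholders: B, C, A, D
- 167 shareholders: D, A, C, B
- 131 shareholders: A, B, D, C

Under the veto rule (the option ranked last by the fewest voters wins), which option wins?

A

Last-place votes: D 302, B 167, C 131, A 0.
A is ranked last by the fewest voters, so A wins.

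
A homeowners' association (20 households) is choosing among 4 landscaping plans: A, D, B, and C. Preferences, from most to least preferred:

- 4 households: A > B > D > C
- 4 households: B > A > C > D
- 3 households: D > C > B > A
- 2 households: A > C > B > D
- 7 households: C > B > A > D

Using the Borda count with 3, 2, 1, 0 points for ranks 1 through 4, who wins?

B

A: 4·3 + 4·2 + 3·0 + 2·3 + 7·1 = 33
D: 4·1 + 4·0 + 3·3 + 2·0 + 7·0 = 13
B: 4·2 + 4·3 + 3·1 + 2·1 + 7·2 = 39
C: 4·0 + 4·1 + 3·2 + 2·2 + 7·3 = 35
B has the highest Borda score (39).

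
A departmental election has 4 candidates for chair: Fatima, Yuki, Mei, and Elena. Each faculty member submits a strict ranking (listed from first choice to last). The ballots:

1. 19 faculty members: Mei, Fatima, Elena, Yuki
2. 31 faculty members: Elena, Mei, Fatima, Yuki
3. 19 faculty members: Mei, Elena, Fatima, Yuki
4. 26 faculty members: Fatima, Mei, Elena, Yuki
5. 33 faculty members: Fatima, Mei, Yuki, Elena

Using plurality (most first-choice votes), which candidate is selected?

Fatima

First-place votes: Fatima 59, Yuki 0, Mei 38, Elena 31.
Fatima has the most first-place votes.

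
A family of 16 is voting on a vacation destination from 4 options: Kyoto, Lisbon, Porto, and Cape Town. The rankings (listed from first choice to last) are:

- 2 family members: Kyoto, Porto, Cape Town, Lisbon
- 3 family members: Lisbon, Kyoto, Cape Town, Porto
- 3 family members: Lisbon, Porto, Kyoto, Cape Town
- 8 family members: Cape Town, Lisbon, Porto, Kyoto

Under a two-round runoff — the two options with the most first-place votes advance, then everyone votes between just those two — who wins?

Round 1 first-place votes: Kyoto 2, Lisbon 6, Porto 0, Cape Town 8.
Cape Town and Lisbon advance.
Runoff: Cape Town is preferred to Lisbon by 10 voters; Lisbon by 6.
Cape Town wins the runoff.

Cape Town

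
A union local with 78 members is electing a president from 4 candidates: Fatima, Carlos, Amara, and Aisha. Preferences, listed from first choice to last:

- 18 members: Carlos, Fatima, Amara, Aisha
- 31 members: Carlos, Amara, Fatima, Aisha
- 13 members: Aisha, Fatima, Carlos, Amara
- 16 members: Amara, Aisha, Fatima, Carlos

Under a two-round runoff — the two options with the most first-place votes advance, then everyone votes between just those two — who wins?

Carlos

Round 1 first-place votes: Fatima 0, Carlos 49, Amara 16, Aisha 13.
Carlos and Amara advance.
Runoff: Carlos is preferred to Amara by 62 voters; Amara by 16.
Carlos wins the runoff.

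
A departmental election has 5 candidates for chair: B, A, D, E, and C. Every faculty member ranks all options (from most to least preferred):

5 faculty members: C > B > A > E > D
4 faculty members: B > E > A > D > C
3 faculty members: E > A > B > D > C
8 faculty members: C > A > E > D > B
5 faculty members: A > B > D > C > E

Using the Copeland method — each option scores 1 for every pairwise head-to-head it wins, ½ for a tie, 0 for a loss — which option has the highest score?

B: beats D and E; loses to A and C → score 2.
A: beats B, D, and E; loses to C → score 3.
D: loses to B, A, E, and C → score 0.
E: beats D; loses to B, A, and C → score 1.
C: beats B, A, D, and E → score 4.
C has the best pairwise record.

C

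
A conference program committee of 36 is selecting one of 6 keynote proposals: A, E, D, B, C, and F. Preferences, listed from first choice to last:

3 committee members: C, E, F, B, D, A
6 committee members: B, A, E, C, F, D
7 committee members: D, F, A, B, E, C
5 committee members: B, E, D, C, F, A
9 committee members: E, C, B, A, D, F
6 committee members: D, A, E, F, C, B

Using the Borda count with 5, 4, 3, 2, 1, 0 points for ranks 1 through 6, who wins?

E

A: 3·0 + 6·4 + 7·3 + 5·0 + 9·2 + 6·4 = 87
E: 3·4 + 6·3 + 7·1 + 5·4 + 9·5 + 6·3 = 120
D: 3·1 + 6·0 + 7·5 + 5·3 + 9·1 + 6·5 = 92
B: 3·2 + 6·5 + 7·2 + 5·5 + 9·3 + 6·0 = 102
C: 3·5 + 6·2 + 7·0 + 5·2 + 9·4 + 6·1 = 79
F: 3·3 + 6·1 + 7·4 + 5·1 + 9·0 + 6·2 = 60
E has the highest Borda score (120).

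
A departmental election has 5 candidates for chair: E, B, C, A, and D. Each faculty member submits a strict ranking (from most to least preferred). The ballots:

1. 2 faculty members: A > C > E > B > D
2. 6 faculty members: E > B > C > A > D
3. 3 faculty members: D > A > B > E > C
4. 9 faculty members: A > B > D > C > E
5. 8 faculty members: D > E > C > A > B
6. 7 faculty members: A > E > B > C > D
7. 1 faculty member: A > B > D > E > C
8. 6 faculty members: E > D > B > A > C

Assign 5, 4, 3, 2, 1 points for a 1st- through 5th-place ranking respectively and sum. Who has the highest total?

A

E: 2·3 + 6·5 + 3·2 + 9·1 + 8·4 + 7·4 + 1·2 + 6·5 = 143
B: 2·2 + 6·4 + 3·3 + 9·4 + 8·1 + 7·3 + 1·4 + 6·3 = 124
C: 2·4 + 6·3 + 3·1 + 9·2 + 8·3 + 7·2 + 1·1 + 6·1 = 92
A: 2·5 + 6·2 + 3·4 + 9·5 + 8·2 + 7·5 + 1·5 + 6·2 = 147
D: 2·1 + 6·1 + 3·5 + 9·3 + 8·5 + 7·1 + 1·3 + 6·4 = 124
A has the highest Borda score (147).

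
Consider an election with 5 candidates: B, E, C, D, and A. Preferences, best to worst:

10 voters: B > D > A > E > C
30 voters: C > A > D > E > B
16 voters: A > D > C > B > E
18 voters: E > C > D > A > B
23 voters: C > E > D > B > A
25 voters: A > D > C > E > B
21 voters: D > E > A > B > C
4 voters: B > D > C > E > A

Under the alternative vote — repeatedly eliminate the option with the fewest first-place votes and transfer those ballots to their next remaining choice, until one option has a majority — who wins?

C

Round 1: B 14, E 18, C 53, D 21, A 41. Eliminate B.
Round 2: E 18, C 53, D 35, A 41. Eliminate E.
Round 3: C 71, D 35, A 41. Eliminate D.
Round 4: C 75, A 72. C has a majority.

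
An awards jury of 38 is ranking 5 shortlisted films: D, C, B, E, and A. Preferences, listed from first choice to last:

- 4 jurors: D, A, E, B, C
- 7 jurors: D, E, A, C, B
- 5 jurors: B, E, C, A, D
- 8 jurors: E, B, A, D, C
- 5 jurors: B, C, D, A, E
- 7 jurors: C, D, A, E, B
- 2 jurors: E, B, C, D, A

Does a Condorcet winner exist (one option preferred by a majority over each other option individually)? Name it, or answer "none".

Checking pairwise contests:
B beats D 20–18.
B beats C 24–14.
E beats B 28–10.
D beats E 23–15.
D beats A 25–13.
Every option loses at least one head-to-head, so there is no Condorcet winner.

none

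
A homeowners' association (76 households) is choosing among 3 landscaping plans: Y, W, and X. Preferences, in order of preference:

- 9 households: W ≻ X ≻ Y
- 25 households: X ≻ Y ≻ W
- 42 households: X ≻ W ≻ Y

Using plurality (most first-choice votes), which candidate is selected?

X

First-place votes: Y 0, W 9, X 67.
X has the most first-place votes.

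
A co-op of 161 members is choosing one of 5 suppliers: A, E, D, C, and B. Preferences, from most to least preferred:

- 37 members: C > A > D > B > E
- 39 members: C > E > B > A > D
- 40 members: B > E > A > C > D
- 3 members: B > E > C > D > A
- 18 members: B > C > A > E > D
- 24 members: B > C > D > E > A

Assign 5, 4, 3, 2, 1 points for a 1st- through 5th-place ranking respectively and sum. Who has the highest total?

C

A: 37·4 + 39·2 + 40·3 + 3·1 + 18·3 + 24·1 = 427
E: 37·1 + 39·4 + 40·4 + 3·4 + 18·2 + 24·2 = 449
D: 37·3 + 39·1 + 40·1 + 3·2 + 18·1 + 24·3 = 286
C: 37·5 + 39·5 + 40·2 + 3·3 + 18·4 + 24·4 = 637
B: 37·2 + 39·3 + 40·5 + 3·5 + 18·5 + 24·5 = 616
C has the highest Borda score (637).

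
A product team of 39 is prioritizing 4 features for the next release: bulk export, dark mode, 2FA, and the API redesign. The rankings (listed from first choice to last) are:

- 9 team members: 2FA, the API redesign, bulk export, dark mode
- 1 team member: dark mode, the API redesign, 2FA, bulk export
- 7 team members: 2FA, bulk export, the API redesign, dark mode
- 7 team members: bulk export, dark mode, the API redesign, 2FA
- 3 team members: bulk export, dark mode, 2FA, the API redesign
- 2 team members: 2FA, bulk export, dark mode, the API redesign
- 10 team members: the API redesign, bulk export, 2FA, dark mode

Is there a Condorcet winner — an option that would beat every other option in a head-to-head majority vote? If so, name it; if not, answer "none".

none

Checking pairwise contests:
the API redesign beats bulk export 20–19.
bulk export beats dark mode 38–1.
bulk export beats 2FA 20–19.
2FA beats the API redesign 21–18.
Every option loses at least one head-to-head, so there is no Condorcet winner.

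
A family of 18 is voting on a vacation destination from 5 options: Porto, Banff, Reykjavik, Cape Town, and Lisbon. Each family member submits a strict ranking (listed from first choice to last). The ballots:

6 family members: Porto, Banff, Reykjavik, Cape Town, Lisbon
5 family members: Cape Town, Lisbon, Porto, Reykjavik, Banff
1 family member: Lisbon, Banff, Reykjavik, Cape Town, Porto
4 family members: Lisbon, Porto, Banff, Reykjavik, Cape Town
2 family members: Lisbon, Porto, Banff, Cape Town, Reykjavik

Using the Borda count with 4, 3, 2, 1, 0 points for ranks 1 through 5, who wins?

Porto

Porto: 6·4 + 5·2 + 1·0 + 4·3 + 2·3 = 52
Banff: 6·3 + 5·0 + 1·3 + 4·2 + 2·2 = 33
Reykjavik: 6·2 + 5·1 + 1·2 + 4·1 + 2·0 = 23
Cape Town: 6·1 + 5·4 + 1·1 + 4·0 + 2·1 = 29
Lisbon: 6·0 + 5·3 + 1·4 + 4·4 + 2·4 = 43
Porto has the highest Borda score (52).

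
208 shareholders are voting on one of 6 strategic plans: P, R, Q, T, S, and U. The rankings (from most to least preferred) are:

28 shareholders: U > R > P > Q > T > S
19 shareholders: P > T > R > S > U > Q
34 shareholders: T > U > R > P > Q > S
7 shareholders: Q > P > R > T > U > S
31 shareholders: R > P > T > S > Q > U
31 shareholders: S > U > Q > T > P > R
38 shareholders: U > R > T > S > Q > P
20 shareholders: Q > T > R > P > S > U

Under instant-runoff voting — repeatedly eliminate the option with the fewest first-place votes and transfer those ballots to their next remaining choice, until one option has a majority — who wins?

Round 1: P 19, R 31, Q 27, T 34, S 31, U 66. Eliminate P.
Round 2: R 31, Q 27, T 53, S 31, U 66. Eliminate Q.
Round 3: R 38, T 73, S 31, U 66. Eliminate S.
Round 4: R 38, T 73, U 97. Eliminate R.
Round 5: T 111, U 97. T has a majority.

T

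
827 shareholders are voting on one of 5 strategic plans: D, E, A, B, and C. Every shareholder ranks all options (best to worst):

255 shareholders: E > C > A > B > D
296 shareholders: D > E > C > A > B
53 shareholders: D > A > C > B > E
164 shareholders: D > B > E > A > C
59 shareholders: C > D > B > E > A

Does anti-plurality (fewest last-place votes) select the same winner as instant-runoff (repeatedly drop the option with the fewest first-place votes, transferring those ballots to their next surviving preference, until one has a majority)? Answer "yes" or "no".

Anti-plurality — last-place votes: D 255, E 53, A 59, B 296, C 164. Winner: E.
Instant-runoff — R1 D 513, E 255, A 0, B 0, C 59 (D winner). Winner: D.
The two methods disagree.

no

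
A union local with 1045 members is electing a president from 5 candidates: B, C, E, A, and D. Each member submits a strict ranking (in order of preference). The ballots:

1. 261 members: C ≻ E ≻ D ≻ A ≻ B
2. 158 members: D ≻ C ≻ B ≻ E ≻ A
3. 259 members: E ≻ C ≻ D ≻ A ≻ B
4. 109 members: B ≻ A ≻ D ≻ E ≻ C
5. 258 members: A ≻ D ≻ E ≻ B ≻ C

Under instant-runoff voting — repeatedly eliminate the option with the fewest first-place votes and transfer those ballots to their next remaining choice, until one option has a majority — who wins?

Round 1: B 109, C 261, E 259, A 258, D 158. Eliminate B.
Round 2: C 261, E 259, A 367, D 158. Eliminate D.
Round 3: C 419, E 259, A 367. Eliminate E.
Round 4: C 678, A 367. C has a majority.

C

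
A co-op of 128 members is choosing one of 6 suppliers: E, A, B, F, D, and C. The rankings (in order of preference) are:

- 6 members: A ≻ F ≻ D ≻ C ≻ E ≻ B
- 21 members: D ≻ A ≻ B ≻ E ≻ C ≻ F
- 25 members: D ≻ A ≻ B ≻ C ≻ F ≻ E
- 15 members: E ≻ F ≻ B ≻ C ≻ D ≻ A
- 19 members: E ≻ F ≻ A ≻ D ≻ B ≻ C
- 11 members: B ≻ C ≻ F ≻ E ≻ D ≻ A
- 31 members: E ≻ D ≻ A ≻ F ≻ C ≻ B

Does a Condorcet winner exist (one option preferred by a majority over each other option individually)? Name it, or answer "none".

E

E vs A: 76–52 for E.
E vs B: 71–57 for E.
E vs F: 86–42 for E.
E vs D: 76–52 for E.
E vs C: 86–42 for E.
E beats every other option head-to-head.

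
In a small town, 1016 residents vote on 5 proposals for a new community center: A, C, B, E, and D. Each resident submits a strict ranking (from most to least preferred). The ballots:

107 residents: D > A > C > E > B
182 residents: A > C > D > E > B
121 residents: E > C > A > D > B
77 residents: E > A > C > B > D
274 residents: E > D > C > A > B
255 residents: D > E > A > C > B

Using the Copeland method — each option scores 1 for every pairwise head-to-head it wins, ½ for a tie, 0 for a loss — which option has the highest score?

A: beats C and B; loses to E and D → score 2.
C: beats B; loses to A, E, and D → score 1.
B: loses to A, C, E, and D → score 0.
E: beats A, C, and B; loses to D → score 3.
D: beats A, C, B, and E → score 4.
D has the best pairwise record.

D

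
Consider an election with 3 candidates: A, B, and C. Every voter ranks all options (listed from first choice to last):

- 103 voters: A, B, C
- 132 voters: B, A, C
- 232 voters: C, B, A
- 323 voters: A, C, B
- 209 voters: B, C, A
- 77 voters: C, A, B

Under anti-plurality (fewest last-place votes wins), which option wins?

Last-place votes: A 441, B 400, C 235.
C is ranked last by the fewest voters, so C wins.

C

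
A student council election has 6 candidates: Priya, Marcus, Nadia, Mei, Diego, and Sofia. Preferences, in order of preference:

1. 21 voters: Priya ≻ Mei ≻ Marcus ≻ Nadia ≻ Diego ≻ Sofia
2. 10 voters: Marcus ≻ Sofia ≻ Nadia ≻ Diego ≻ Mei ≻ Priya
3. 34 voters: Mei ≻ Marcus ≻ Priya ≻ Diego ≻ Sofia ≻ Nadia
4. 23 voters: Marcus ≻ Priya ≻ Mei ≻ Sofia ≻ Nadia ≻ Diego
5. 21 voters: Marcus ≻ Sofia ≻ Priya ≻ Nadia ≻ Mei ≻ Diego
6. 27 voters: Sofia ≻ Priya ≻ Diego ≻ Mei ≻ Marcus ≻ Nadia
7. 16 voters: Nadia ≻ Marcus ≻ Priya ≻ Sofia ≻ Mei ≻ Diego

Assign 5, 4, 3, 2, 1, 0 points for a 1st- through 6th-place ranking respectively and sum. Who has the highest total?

Priya: 21·5 + 10·0 + 34·3 + 23·4 + 21·3 + 27·4 + 16·3 = 518
Marcus: 21·3 + 10·5 + 34·4 + 23·5 + 21·5 + 27·1 + 16·4 = 560
Nadia: 21·2 + 10·3 + 34·0 + 23·1 + 21·2 + 27·0 + 16·5 = 217
Mei: 21·4 + 10·1 + 34·5 + 23·3 + 21·1 + 27·2 + 16·1 = 424
Diego: 21·1 + 10·2 + 34·2 + 23·0 + 21·0 + 27·3 + 16·0 = 190
Sofia: 21·0 + 10·4 + 34·1 + 23·2 + 21·4 + 27·5 + 16·2 = 371
Marcus has the highest Borda score (560).

Marcus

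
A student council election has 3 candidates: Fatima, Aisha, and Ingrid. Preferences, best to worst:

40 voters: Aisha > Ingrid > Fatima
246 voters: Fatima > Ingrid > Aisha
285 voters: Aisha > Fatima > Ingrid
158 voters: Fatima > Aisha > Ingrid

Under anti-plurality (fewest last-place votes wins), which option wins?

Last-place votes: Fatima 40, Aisha 246, Ingrid 443.
Fatima is ranked last by the fewest voters, so Fatima wins.

Fatima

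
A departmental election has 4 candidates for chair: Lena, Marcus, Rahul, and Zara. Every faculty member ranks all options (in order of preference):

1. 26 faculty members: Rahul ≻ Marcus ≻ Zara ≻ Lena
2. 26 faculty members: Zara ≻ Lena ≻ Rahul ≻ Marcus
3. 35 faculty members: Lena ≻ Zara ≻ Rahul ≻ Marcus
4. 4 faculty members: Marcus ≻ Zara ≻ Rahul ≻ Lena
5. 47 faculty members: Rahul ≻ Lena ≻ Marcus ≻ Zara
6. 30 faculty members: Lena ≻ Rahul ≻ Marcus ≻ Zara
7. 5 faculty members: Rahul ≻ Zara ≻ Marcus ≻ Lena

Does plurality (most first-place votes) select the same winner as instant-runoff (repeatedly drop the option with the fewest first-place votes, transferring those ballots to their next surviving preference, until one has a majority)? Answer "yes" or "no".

no

Plurality — first-place votes: Lena 65, Marcus 4, Rahul 78, Zara 26. Winner: Rahul.
Instant-runoff — R1 Lena 65, Marcus 4, Rahul 78, Zara 26 (Marcus out); R2 Lena 65, Rahul 78, Zara 30 (Zara out); R3 Lena 91, Rahul 82 (Lena winner). Winner: Lena.
The two methods disagree.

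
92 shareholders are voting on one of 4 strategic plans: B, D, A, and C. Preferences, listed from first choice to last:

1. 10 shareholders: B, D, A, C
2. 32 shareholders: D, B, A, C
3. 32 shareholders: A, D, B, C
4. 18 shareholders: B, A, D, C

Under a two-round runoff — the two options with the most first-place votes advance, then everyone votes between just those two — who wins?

A

Round 1 first-place votes: B 28, D 32, A 32, C 0.
D and A advance.
Runoff: D is preferred to A by 42 voters; A by 50.
A wins the runoff.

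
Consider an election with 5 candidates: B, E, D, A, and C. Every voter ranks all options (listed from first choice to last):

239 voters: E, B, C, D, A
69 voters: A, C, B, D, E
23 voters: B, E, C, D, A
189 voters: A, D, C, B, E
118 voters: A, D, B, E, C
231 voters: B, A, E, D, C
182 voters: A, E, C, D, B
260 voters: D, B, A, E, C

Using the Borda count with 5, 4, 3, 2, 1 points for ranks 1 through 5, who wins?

B: 239·4 + 69·3 + 23·5 + 189·2 + 118·3 + 231·5 + 182·1 + 260·4 = 4387
E: 239·5 + 69·1 + 23·4 + 189·1 + 118·2 + 231·3 + 182·4 + 260·2 = 3722
D: 239·2 + 69·2 + 23·2 + 189·4 + 118·4 + 231·2 + 182·2 + 260·5 = 4016
A: 239·1 + 69·5 + 23·1 + 189·5 + 118·5 + 231·4 + 182·5 + 260·3 = 4756
C: 239·3 + 69·4 + 23·3 + 189·3 + 118·1 + 231·1 + 182·3 + 260·1 = 2784
A has the highest Borda score (4756).

A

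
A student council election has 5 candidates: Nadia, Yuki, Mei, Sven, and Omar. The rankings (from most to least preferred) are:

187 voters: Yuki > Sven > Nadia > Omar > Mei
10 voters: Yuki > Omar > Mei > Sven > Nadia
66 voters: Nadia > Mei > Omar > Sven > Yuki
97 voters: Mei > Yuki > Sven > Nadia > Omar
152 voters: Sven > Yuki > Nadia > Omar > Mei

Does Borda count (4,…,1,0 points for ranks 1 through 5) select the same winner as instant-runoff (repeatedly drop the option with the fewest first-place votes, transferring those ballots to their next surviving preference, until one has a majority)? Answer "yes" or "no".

Borda — scores: Nadia 1039, Yuki 1535, Mei 606, Sven 1439, Omar 501. Winner: Yuki.
Instant-runoff — R1 Nadia 66, Yuki 197, Mei 97, Sven 152, Omar 0 (Omar out); R2 Nadia 66, Yuki 197, Mei 97, Sven 152 (Nadia out); R3 Yuki 197, Mei 163, Sven 152 (Sven out); R4 Yuki 349, Mei 163 (Yuki winner). Winner: Yuki.
The two methods agree.

yes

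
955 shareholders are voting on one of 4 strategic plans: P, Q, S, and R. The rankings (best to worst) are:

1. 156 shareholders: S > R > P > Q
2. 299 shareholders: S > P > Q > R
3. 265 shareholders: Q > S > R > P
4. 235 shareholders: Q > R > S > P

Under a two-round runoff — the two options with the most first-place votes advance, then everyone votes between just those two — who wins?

Round 1 first-place votes: P 0, Q 500, S 455, R 0.
Q and S advance.
Runoff: Q is preferred to S by 500 voters; S by 455.
Q wins the runoff.

Q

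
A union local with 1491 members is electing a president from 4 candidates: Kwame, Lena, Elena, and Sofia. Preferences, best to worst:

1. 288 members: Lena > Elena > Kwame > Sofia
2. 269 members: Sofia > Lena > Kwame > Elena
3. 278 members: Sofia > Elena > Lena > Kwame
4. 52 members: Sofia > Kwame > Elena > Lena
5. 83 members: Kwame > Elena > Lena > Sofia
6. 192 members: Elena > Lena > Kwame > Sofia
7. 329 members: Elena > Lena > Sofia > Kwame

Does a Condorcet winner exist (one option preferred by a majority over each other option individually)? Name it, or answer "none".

Elena vs Kwame: 1087–404 for Elena.
Elena vs Lena: 934–557 for Elena.
Elena vs Sofia: 892–599 for Elena.
Elena beats every other option head-to-head.

Elena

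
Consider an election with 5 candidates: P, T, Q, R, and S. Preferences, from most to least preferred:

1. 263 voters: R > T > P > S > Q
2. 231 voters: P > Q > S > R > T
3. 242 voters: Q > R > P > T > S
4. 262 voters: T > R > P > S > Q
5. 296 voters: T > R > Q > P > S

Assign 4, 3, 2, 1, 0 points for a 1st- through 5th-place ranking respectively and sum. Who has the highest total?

P: 263·2 + 231·4 + 242·2 + 262·2 + 296·1 = 2754
T: 263·3 + 231·0 + 242·1 + 262·4 + 296·4 = 3263
Q: 263·0 + 231·3 + 242·4 + 262·0 + 296·2 = 2253
R: 263·4 + 231·1 + 242·3 + 262·3 + 296·3 = 3683
S: 263·1 + 231·2 + 242·0 + 262·1 + 296·0 = 987
R has the highest Borda score (3683).

R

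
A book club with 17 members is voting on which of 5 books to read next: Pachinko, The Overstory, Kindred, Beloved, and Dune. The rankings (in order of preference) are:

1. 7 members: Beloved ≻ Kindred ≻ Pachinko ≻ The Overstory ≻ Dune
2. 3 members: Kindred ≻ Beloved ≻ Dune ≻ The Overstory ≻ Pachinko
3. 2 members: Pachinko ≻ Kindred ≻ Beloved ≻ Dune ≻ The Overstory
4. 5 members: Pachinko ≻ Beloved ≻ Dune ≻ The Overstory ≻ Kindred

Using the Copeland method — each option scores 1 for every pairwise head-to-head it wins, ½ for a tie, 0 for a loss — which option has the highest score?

Beloved

Pachinko: beats The Overstory and Dune; loses to Kindred and Beloved → score 2.
The Overstory: loses to Pachinko, Kindred, Beloved, and Dune → score 0.
Kindred: beats Pachinko, The Overstory, and Dune; loses to Beloved → score 3.
Beloved: beats Pachinko, The Overstory, Kindred, and Dune → score 4.
Dune: beats The Overstory; loses to Pachinko, Kindred, and Beloved → score 1.
Beloved has the best pairwise record.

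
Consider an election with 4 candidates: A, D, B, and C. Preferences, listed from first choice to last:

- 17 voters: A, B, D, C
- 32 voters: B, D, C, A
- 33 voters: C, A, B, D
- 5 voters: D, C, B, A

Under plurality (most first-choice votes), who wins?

First-place votes: A 17, D 5, B 32, C 33.
C has the most first-place votes.

C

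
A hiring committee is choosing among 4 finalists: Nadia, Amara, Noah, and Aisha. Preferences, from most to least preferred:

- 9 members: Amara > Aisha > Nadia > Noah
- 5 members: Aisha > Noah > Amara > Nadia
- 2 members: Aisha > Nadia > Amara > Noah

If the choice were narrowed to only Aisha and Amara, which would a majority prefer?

Amara

Voters preferring Aisha to Amara: 7; preferring Amara to Aisha: 9.
Amara wins the head-to-head.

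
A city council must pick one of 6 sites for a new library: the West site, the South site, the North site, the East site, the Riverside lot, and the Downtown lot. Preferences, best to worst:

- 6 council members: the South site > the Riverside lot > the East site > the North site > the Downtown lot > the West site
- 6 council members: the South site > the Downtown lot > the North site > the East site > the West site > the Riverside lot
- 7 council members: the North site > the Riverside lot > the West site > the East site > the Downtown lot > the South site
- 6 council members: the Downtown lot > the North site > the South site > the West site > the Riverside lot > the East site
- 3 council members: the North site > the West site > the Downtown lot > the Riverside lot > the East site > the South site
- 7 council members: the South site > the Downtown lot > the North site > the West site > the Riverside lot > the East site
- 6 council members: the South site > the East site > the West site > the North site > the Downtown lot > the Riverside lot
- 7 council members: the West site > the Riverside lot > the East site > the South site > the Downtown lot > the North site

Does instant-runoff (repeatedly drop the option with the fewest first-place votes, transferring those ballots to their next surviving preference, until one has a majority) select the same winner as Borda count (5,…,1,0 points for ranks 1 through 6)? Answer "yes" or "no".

yes

Instant-runoff — R1 the West site 7, the South site 25, the North site 10, the East site 0, the Riverside lot 0, the Downtown lot 6 (the South site winner). Winner: the South site.
Borda — scores: the West site 118, the South site 157, the North site 137, the East site 92, the Riverside lot 99, the Downtown lot 117. Winner: the South site.
The two methods agree.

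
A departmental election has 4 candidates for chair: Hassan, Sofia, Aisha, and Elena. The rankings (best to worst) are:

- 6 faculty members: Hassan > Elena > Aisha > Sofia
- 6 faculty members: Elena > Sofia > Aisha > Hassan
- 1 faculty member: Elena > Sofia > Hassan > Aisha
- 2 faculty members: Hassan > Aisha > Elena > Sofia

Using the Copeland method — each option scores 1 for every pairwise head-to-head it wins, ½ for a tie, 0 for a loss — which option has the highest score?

Hassan

Hassan: beats Sofia, Aisha, and Elena → score 3.
Sofia: loses to Hassan, Aisha, and Elena → score 0.
Aisha: beats Sofia; loses to Hassan and Elena → score 1.
Elena: beats Sofia and Aisha; loses to Hassan → score 2.
Hassan has the best pairwise record.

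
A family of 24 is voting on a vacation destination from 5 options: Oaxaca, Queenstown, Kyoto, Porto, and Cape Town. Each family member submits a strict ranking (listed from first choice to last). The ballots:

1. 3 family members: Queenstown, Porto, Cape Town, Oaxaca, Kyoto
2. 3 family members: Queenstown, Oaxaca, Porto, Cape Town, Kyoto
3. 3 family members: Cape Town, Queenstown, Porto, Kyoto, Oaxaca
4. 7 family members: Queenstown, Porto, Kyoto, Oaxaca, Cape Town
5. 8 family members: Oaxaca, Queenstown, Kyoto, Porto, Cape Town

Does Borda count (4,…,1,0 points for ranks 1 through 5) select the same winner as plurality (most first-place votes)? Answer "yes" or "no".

yes

Borda — scores: Oaxaca 51, Queenstown 85, Kyoto 33, Porto 50, Cape Town 21. Winner: Queenstown.
Plurality — first-place votes: Oaxaca 8, Queenstown 13, Kyoto 0, Porto 0, Cape Town 3. Winner: Queenstown.
The two methods agree.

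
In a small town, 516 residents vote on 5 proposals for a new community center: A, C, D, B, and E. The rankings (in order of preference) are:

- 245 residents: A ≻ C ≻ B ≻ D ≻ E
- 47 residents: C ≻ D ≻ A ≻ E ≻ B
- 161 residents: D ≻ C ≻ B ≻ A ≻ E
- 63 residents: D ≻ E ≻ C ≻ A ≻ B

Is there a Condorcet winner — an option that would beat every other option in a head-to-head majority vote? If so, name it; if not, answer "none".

C vs A: 271–245 for C.
C vs D: 292–224 for C.
C vs B: 516–0 for C.
C vs E: 453–63 for C.
C beats every other option head-to-head.

C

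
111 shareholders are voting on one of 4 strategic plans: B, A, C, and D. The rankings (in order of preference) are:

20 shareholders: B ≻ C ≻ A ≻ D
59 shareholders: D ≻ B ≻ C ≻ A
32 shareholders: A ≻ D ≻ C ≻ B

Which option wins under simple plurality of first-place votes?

D

First-place votes: B 20, A 32, C 0, D 59.
D has the most first-place votes.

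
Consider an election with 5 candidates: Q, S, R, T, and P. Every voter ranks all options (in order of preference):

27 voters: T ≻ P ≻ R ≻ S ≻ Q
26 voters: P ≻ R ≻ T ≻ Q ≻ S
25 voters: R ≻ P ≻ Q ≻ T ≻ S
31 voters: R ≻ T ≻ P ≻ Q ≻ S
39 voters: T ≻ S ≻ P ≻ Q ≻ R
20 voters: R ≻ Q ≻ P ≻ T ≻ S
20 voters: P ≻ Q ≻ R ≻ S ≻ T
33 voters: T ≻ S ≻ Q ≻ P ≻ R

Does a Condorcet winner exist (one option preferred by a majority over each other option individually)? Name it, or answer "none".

none

Checking pairwise contests:
R beats Q 129–92.
Q beats S 122–99.
P beats R 145–76.
R beats T 122–99.
T beats P 130–91.
Every option loses at least one head-to-head, so there is no Condorcet winner.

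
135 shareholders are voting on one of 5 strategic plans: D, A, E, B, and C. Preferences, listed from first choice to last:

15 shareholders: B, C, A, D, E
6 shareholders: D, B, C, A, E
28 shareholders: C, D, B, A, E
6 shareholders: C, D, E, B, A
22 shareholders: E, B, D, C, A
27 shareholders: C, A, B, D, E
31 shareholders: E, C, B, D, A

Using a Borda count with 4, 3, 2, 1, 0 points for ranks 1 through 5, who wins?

C

D: 15·1 + 6·4 + 28·3 + 6·3 + 22·2 + 27·1 + 31·1 = 243
A: 15·2 + 6·1 + 28·1 + 6·0 + 22·0 + 27·3 + 31·0 = 145
E: 15·0 + 6·0 + 28·0 + 6·2 + 22·4 + 27·0 + 31·4 = 224
B: 15·4 + 6·3 + 28·2 + 6·1 + 22·3 + 27·2 + 31·2 = 322
C: 15·3 + 6·2 + 28·4 + 6·4 + 22·1 + 27·4 + 31·3 = 416
C has the highest Borda score (416).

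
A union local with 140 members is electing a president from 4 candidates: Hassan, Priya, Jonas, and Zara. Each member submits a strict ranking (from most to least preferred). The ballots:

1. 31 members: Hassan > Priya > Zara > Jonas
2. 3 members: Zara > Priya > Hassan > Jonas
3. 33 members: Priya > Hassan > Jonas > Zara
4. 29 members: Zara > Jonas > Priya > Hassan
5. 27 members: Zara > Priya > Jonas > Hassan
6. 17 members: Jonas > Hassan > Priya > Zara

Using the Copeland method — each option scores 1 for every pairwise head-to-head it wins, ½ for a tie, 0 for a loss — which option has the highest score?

Hassan: beats Zara; loses to Priya and Jonas → score 1.
Priya: beats Hassan, Jonas, and Zara → score 3.
Jonas: beats Hassan; loses to Priya and Zara → score 1.
Zara: beats Jonas; loses to Hassan and Priya → score 1.
Priya has the best pairwise record.

Priya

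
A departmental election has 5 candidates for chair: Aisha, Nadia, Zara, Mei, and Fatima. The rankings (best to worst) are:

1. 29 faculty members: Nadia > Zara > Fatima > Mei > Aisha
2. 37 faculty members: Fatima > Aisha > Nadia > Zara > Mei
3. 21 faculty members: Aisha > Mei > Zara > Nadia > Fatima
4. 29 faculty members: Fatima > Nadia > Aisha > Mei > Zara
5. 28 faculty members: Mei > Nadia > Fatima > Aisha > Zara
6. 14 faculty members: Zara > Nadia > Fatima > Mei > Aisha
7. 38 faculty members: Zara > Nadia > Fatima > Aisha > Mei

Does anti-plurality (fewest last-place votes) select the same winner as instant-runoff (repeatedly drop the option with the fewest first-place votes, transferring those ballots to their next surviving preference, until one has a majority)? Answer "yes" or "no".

no

Anti-plurality — last-place votes: Aisha 43, Nadia 0, Zara 57, Mei 75, Fatima 21. Winner: Nadia.
Instant-runoff — R1 Aisha 21, Nadia 29, Zara 52, Mei 28, Fatima 66 (Aisha out); R2 Nadia 29, Zara 52, Mei 49, Fatima 66 (Nadia out); R3 Zara 81, Mei 49, Fatima 66 (Mei out); R4 Zara 102, Fatima 94 (Zara winner). Winner: Zara.
The two methods disagree.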